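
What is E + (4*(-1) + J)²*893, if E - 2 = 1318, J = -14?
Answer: 290652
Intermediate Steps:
E = 1320 (E = 2 + 1318 = 1320)
E + (4*(-1) + J)²*893 = 1320 + (4*(-1) - 14)²*893 = 1320 + (-4 - 14)²*893 = 1320 + (-18)²*893 = 1320 + 324*893 = 1320 + 289332 = 290652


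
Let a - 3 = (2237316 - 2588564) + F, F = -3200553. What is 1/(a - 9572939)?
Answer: -1/13124737 ≈ -7.6192e-8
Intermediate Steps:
a = -3551798 (a = 3 + ((2237316 - 2588564) - 3200553) = 3 + (-351248 - 3200553) = 3 - 3551801 = -3551798)
1/(a - 9572939) = 1/(-3551798 - 9572939) = 1/(-13124737) = -1/13124737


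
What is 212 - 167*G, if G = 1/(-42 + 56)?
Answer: 2801/14 ≈ 200.07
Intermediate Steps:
G = 1/14 ≈ 0.071429
212 - 167*G = 212 - 167*1/14 = 212 - 167/14 = 2801/14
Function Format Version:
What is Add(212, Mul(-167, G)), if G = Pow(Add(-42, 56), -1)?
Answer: Rational(2801, 14) ≈ 200.07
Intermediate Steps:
G = Rational(1, 14) (G = Pow(14, -1) = Rational(1, 14) ≈ 0.071429)
Add(212, Mul(-167, G)) = Add(212, Mul(-167, Rational(1, 14))) = Add(212, Rational(-167, 14)) = Rational(2801, 14)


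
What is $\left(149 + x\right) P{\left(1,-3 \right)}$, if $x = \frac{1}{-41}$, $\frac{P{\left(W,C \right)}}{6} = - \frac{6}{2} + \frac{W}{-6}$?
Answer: $- \frac{116052}{41} \approx -2830.5$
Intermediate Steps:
$P{\left(W,C \right)} = -18 - W$ ($P{\left(W,C \right)} = 6 \left(- \frac{6}{2} + \frac{W}{-6}\right) = 6 \left(\left(-6\right) \frac{1}{2} + W \left(- \frac{1}{6}\right)\right) = 6 \left(-3 - \frac{W}{6}\right) = -18 - W$)
$x = - \frac{1}{41} \approx -0.02439$
$\left(149 + x\right) P{\left(1,-3 \right)} = \left(149 - \frac{1}{41}\right) \left(-18 - 1\right) = \frac{6108 \left(-18 - 1\right)}{41} = \frac{6108}{41} \left(-19\right) = - \frac{116052}{41}$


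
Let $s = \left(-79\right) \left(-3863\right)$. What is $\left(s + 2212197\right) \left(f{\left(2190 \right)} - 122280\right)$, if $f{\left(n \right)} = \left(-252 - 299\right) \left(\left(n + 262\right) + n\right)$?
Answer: $-6746617702228$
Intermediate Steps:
$f{\left(n \right)} = -144362 - 1102 n$ ($f{\left(n \right)} = - 551 \left(\left(262 + n\right) + n\right) = - 551 \left(262 + 2 n\right) = -144362 - 1102 n$)
$s = 305177$
$\left(s + 2212197\right) \left(f{\left(2190 \right)} - 122280\right) = \left(305177 + 2212197\right) \left(\left(-144362 - 2413380\right) - 122280\right) = 2517374 \left(\left(-144362 - 2413380\right) - 122280\right) = 2517374 \left(-2557742 - 122280\right) = 2517374 \left(-2680022\right) = -6746617702228$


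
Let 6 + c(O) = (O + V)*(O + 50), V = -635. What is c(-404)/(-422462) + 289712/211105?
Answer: 22373945972/44591920255 ≈ 0.50175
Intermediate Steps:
c(O) = -6 + (-635 + O)*(50 + O) (c(O) = -6 + (O - 635)*(O + 50) = -6 + (-635 + O)*(50 + O))
c(-404)/(-422462) + 289712/211105 = (-31756 + (-404)² - 585*(-404))/(-422462) + 289712/211105 = (-31756 + 163216 + 236340)*(-1/422462) + 289712*(1/211105) = 367800*(-1/422462) + 289712/211105 = -183900/211231 + 289712/211105 = 22373945972/44591920255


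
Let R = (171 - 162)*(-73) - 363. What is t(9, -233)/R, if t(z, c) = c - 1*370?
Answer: 201/340 ≈ 0.59118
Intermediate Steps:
t(z, c) = -370 + c (t(z, c) = c - 370 = -370 + c)
R = -1020 (R = 9*(-73) - 363 = -657 - 363 = -1020)
t(9, -233)/R = (-370 - 233)/(-1020) = -603*(-1/1020) = 201/340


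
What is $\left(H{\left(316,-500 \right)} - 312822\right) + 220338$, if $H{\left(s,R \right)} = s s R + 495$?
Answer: $-50019989$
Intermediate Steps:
$H{\left(s,R \right)} = 495 + R s^{2}$ ($H{\left(s,R \right)} = s^{2} R + 495 = R s^{2} + 495 = 495 + R s^{2}$)
$\left(H{\left(316,-500 \right)} - 312822\right) + 220338 = \left(\left(495 - 500 \cdot 316^{2}\right) - 312822\right) + 220338 = \left(\left(495 - 49928000\right) - 312822\right) + 220338 = \left(-49927505 - 312822\right) + 220338 = -50240327 + 220338 = -50019989$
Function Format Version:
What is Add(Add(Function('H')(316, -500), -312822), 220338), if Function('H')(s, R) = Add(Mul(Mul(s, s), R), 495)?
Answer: -50019989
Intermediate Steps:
Function('H')(s, R) = Add(495, Mul(R, Pow(s, 2))) (Function('H')(s, R) = Add(Mul(Pow(s, 2), R), 495) = Add(Mul(R, Pow(s, 2)), 495) = Add(495, Mul(R, Pow(s, 2))))
Add(Add(Function('H')(316, -500), -312822), 220338) = Add(Add(Add(495, Mul(-500, Pow(316, 2))), -312822), 220338) = Add(Add(Add(495, Mul(-500, 99856)), -312822), 220338) = Add(Add(Add(495, -49928000), -312822), 220338) = Add(Add(-49927505, -312822), 220338) = Add(-50240327, 220338) = -50019989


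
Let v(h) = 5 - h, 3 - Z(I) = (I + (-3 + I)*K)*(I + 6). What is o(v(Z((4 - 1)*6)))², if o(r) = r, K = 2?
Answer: 1331716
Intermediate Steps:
Z(I) = 3 - (-6 + 3*I)*(6 + I) (Z(I) = 3 - (I + (-3 + I)*2)*(I + 6) = 3 - (I + (-6 + 2*I))*(6 + I) = 3 - (-6 + 3*I)*(6 + I))
o(v(Z((4 - 1)*6)))² = (5 - (39 - 12*(4 - 1)*6 - 3*36*(4 - 1)²))² = (5 - (39 - 36*6 - 3*(3*6)²))² = (5 - (39 - 12*18 - 3*18²))² = (5 - (39 - 216 - 3*324))² = (5 - (39 - 216 - 972))² = (5 - 1*(-1149))² = (5 + 1149)² = 1154² = 1331716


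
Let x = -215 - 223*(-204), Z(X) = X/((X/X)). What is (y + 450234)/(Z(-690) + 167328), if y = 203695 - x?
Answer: 101442/27773 ≈ 3.6525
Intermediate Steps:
Z(X) = X (Z(X) = X/1 = X*1 = X)
x = 45277 (x = -215 + 45492 = 45277)
y = 158418 (y = 203695 - 1*45277 = 203695 - 45277 = 158418)
(y + 450234)/(Z(-690) + 167328) = (158418 + 450234)/(-690 + 167328) = 608652/166638 = 608652*(1/166638) = 101442/27773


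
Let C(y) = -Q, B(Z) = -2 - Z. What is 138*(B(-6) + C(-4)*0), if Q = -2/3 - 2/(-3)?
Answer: 552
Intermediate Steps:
Q = 0 (Q = -2*⅓ - 2*(-⅓) = -⅔ + ⅔ = 0)
C(y) = 0 (C(y) = -1*0 = 0)
138*(B(-6) + C(-4)*0) = 138*((-2 - 1*(-6)) + 0*0) = 138*((-2 + 6) + 0) = 138*(4 + 0) = 138*4 = 552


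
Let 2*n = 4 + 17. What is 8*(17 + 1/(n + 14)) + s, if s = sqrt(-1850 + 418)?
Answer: 6680/49 + 2*I*sqrt(358) ≈ 136.33 + 37.842*I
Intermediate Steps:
n = 21/2 (n = (4 + 17)/2 = (1/2)*21 = 21/2 ≈ 10.500)
s = 2*I*sqrt(358) (s = sqrt(-1432) = 2*I*sqrt(358) ≈ 37.842*I)
8*(17 + 1/(n + 14)) + s = 8*(17 + 1/(21/2 + 14)) + 2*I*sqrt(358) = 8*(17 + 1/(49/2)) + 2*I*sqrt(358) = 8*(17 + 2/49) + 2*I*sqrt(358) = 8*(835/49) + 2*I*sqrt(358) = 6680/49 + 2*I*sqrt(358)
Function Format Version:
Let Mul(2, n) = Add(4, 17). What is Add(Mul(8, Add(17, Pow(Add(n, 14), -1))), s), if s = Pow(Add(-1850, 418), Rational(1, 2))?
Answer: Add(Rational(6680, 49), Mul(2, I, Pow(358, Rational(1, 2)))) ≈ Add(136.33, Mul(37.842, I))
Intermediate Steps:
n = Rational(21, 2) (n = Mul(Rational(1, 2), Add(4, 17)) = Mul(Rational(1, 2), 21) = Rational(21, 2) ≈ 10.500)
s = Mul(2, I, Pow(358, Rational(1, 2))) (s = Pow(-1432, Rational(1, 2)) = Mul(2, I, Pow(358, Rational(1, 2))) ≈ Mul(37.842, I))
Add(Mul(8, Add(17, Pow(Add(n, 14), -1))), s) = Add(Mul(8, Add(17, Pow(Add(Rational(21, 2), 14), -1))), Mul(2, I, Pow(358, Rational(1, 2)))) = Add(Mul(8, Add(17, Pow(Rational(49, 2), -1))), Mul(2, I, Pow(358, Rational(1, 2)))) = Add(Mul(8, Add(17, Rational(2, 49))), Mul(2, I, Pow(358, Rational(1, 2)))) = Add(Mul(8, Rational(835, 49)), Mul(2, I, Pow(358, Rational(1, 2)))) = Add(Rational(6680, 49), Mul(2, I, Pow(358, Rational(1, 2))))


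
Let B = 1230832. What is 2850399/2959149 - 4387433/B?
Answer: -3158235224183/1214071760656 ≈ -2.6014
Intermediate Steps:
2850399/2959149 - 4387433/B = 2850399/2959149 - 4387433/1230832 = 2850399*(1/2959149) - 4387433*1/1230832 = 950133/986383 - 4387433/1230832 = -3158235224183/1214071760656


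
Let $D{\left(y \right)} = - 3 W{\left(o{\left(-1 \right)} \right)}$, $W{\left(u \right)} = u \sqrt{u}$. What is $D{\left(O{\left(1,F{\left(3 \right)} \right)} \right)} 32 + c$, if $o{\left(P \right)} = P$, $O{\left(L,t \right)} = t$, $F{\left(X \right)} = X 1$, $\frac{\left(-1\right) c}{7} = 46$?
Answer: $-322 + 96 i \approx -322.0 + 96.0 i$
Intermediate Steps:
$c = -322$ ($c = \left(-7\right) 46 = -322$)
$F{\left(X \right)} = X$
$W{\left(u \right)} = u^{\frac{3}{2}}$
$D{\left(y \right)} = 3 i$ ($D{\left(y \right)} = - 3 \left(-1\right)^{\frac{3}{2}} = - 3 \left(- i\right) = 3 i$)
$D{\left(O{\left(1,F{\left(3 \right)} \right)} \right)} 32 + c = 3 i 32 - 322 = 96 i - 322 = -322 + 96 i$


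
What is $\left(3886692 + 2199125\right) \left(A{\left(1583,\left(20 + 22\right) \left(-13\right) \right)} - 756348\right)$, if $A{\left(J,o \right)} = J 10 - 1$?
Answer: $-4506663119023$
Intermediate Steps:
$A{\left(J,o \right)} = -1 + 10 J$ ($A{\left(J,o \right)} = 10 J - 1 = -1 + 10 J$)
$\left(3886692 + 2199125\right) \left(A{\left(1583,\left(20 + 22\right) \left(-13\right) \right)} - 756348\right) = \left(3886692 + 2199125\right) \left(\left(-1 + 10 \cdot 1583\right) - 756348\right) = 6085817 \left(\left(-1 + 15830\right) - 756348\right) = 6085817 \left(15829 - 756348\right) = 6085817 \left(-740519\right) = -4506663119023$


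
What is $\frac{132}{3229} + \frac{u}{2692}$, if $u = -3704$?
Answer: $- \frac{2901218}{2173117} \approx -1.335$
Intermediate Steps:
$\frac{132}{3229} + \frac{u}{2692} = \frac{132}{3229} - \frac{3704}{2692} = 132 \cdot \frac{1}{3229} - \frac{926}{673} = \frac{132}{3229} - \frac{926}{673} = - \frac{2901218}{2173117}$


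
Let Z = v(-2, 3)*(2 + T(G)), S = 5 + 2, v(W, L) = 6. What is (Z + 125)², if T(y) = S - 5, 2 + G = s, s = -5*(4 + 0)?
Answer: 22201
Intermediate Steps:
S = 7
s = -20 (s = -5*4 = -20)
G = -22 (G = -2 - 20 = -22)
T(y) = 2 (T(y) = 7 - 5 = 2)
Z = 24 (Z = 6*(2 + 2) = 6*4 = 24)
(Z + 125)² = (24 + 125)² = 149² = 22201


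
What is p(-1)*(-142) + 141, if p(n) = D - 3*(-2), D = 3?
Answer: -1137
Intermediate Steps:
p(n) = 9 (p(n) = 3 - 3*(-2) = 3 + 6 = 9)
p(-1)*(-142) + 141 = 9*(-142) + 141 = -1278 + 141 = -1137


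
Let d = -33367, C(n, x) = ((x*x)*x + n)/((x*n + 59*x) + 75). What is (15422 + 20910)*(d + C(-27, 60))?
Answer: -42292482592/35 ≈ -1.2084e+9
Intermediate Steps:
C(n, x) = (n + x³)/(75 + 59*x + n*x) (C(n, x) = (x²*x + n)/((n*x + 59*x) + 75) = (x³ + n)/((59*x + n*x) + 75) = (n + x³)/(75 + 59*x + n*x))
(15422 + 20910)*(d + C(-27, 60)) = (15422 + 20910)*(-33367 + (-27 + 60³)/(75 + 59*60 - 27*60)) = 36332*(-33367 + (-27 + 216000)/(75 + 3540 - 1620)) = 36332*(-33367 + 215973/1995) = 36332*(-33367 + (1/1995)*215973) = 36332*(-33367 + 3789/35) = 36332*(-1164056/35) = -42292482592/35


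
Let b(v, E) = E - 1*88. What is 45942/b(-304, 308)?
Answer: 22971/110 ≈ 208.83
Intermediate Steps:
b(v, E) = -88 + E (b(v, E) = E - 88 = -88 + E)
45942/b(-304, 308) = 45942/(-88 + 308) = 45942/220 = 45942*(1/220) = 22971/110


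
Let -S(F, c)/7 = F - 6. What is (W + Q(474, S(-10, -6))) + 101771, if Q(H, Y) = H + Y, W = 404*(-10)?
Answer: 98317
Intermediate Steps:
S(F, c) = 42 - 7*F (S(F, c) = -7*(F - 6) = -7*(-6 + F) = 42 - 7*F)
W = -4040
(W + Q(474, S(-10, -6))) + 101771 = (-4040 + (474 + (42 - 7*(-10)))) + 101771 = (-4040 + (474 + (42 + 70))) + 101771 = (-4040 + (474 + 112)) + 101771 = (-4040 + 586) + 101771 = -3454 + 101771 = 98317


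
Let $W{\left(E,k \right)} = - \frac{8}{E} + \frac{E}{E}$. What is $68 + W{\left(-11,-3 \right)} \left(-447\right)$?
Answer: $- \frac{7745}{11} \approx -704.09$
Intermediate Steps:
$W{\left(E,k \right)} = 1 - \frac{8}{E}$ ($W{\left(E,k \right)} = - \frac{8}{E} + 1 = 1 - \frac{8}{E}$)
$68 + W{\left(-11,-3 \right)} \left(-447\right) = 68 + \frac{-8 - 11}{-11} \left(-447\right) = 68 + \left(- \frac{1}{11}\right) \left(-19\right) \left(-447\right) = 68 + \frac{19}{11} \left(-447\right) = 68 - \frac{8493}{11} = - \frac{7745}{11}$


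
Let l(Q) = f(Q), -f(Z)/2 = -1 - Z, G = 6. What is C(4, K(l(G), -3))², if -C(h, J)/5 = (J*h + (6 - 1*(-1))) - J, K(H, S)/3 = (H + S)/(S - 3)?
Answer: 9025/4 ≈ 2256.3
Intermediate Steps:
f(Z) = 2 + 2*Z (f(Z) = -2*(-1 - Z) = 2 + 2*Z)
l(Q) = 2 + 2*Q
K(H, S) = 3*(H + S)/(-3 + S) (K(H, S) = 3*((H + S)/(S - 3)) = 3*((H + S)/(-3 + S)) = 3*(H + S)/(-3 + S))
C(h, J) = -35 + 5*J - 5*J*h (C(h, J) = -5*((J*h + (6 - 1*(-1))) - J) = -5*((J*h + (6 + 1)) - J) = -5*((J*h + 7) - J) = -5*((7 + J*h) - J) = -5*(7 - J + J*h) = -35 + 5*J - 5*J*h)
C(4, K(l(G), -3))² = (-35 + 5*(3*((2 + 2*6) - 3)/(-3 - 3)) - 5*3*((2 + 2*6) - 3)/(-3 - 3)*4)² = (-35 + 5*(3*((2 + 12) - 3)/(-6)) - 5*3*((2 + 12) - 3)/(-6)*4)² = (-35 + 5*(3*(-⅙)*(14 - 3)) - 5*3*(-⅙)*(14 - 3)*4)² = (-35 + 5*(3*(-⅙)*11) - 5*3*(-⅙)*11*4)² = (-35 + 5*(-11/2) - 5*(-11/2)*4)² = (-35 - 55/2 + 110)² = (95/2)² = 9025/4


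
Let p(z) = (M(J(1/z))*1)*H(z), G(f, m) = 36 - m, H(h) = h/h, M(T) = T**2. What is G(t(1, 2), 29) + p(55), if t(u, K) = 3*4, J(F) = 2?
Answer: 11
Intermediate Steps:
H(h) = 1
t(u, K) = 12
p(z) = 4 (p(z) = (2**2*1)*1 = (4*1)*1 = 4*1 = 4)
G(t(1, 2), 29) + p(55) = (36 - 1*29) + 4 = (36 - 29) + 4 = 7 + 4 = 11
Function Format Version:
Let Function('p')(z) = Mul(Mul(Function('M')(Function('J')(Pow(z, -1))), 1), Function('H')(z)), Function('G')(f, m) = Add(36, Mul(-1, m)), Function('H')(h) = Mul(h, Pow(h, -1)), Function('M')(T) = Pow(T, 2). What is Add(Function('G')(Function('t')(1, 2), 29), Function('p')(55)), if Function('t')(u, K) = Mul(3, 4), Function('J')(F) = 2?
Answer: 11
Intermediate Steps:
Function('H')(h) = 1
Function('t')(u, K) = 12
Function('p')(z) = 4 (Function('p')(z) = Mul(Mul(Pow(2, 2), 1), 1) = Mul(Mul(4, 1), 1) = Mul(4, 1) = 4)
Add(Function('G')(Function('t')(1, 2), 29), Function('p')(55)) = Add(Add(36, Mul(-1, 29)), 4) = Add(Add(36, -29), 4) = Add(7, 4) = 11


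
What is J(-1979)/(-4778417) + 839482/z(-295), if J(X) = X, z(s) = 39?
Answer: 4011395137175/186358263 ≈ 21525.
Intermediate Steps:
J(-1979)/(-4778417) + 839482/z(-295) = -1979/(-4778417) + 839482/39 = -1979*(-1/4778417) + 839482*(1/39) = 1979/4778417 + 839482/39 = 4011395137175/186358263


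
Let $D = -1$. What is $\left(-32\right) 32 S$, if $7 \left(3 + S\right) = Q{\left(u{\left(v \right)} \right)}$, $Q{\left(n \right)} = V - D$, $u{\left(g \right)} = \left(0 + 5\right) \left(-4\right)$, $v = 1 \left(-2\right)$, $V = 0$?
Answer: $\frac{20480}{7} \approx 2925.7$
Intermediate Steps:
$v = -2$
$u{\left(g \right)} = -20$ ($u{\left(g \right)} = 5 \left(-4\right) = -20$)
$Q{\left(n \right)} = 1$ ($Q{\left(n \right)} = 0 - -1 = 0 + 1 = 1$)
$S = - \frac{20}{7}$ ($S = -3 + \frac{1}{7} \cdot 1 = -3 + \frac{1}{7} = - \frac{20}{7} \approx -2.8571$)
$\left(-32\right) 32 S = \left(-32\right) 32 \left(- \frac{20}{7}\right) = \left(-1024\right) \left(- \frac{20}{7}\right) = \frac{20480}{7}$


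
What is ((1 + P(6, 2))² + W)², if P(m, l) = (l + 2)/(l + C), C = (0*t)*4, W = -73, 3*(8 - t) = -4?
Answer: 4096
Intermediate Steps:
t = 28/3 (t = 8 - ⅓*(-4) = 8 + 4/3 = 28/3 ≈ 9.3333)
C = 0 (C = (0*(28/3))*4 = 0*4 = 0)
P(m, l) = (2 + l)/l (P(m, l) = (l + 2)/(l + 0) = (2 + l)/l)
((1 + P(6, 2))² + W)² = ((1 + (2 + 2)/2)² - 73)² = ((1 + (½)*4)² - 73)² = ((1 + 2)² - 73)² = (3² - 73)² = (9 - 73)² = (-64)² = 4096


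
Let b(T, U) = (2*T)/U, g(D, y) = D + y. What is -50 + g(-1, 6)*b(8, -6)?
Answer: -190/3 ≈ -63.333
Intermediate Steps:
b(T, U) = 2*T/U
-50 + g(-1, 6)*b(8, -6) = -50 + (-1 + 6)*(2*8/(-6)) = -50 + 5*(2*8*(-⅙)) = -50 + 5*(-8/3) = -50 - 40/3 = -190/3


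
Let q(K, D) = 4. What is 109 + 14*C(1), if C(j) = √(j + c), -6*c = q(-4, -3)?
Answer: 109 + 14*√3/3 ≈ 117.08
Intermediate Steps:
c = -⅔ (c = -⅙*4 = -⅔ ≈ -0.66667)
C(j) = √(-⅔ + j) (C(j) = √(j - ⅔) = √(-⅔ + j))
109 + 14*C(1) = 109 + 14*(√(-6 + 9*1)/3) = 109 + 14*(√(-6 + 9)/3) = 109 + 14*(√3/3) = 109 + 14*√3/3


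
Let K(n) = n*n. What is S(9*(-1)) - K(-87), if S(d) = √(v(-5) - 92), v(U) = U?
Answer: -7569 + I*√97 ≈ -7569.0 + 9.8489*I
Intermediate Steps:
K(n) = n²
S(d) = I*√97 (S(d) = √(-5 - 92) = √(-97) = I*√97)
S(9*(-1)) - K(-87) = I*√97 - 1*(-87)² = I*√97 - 1*7569 = I*√97 - 7569 = -7569 + I*√97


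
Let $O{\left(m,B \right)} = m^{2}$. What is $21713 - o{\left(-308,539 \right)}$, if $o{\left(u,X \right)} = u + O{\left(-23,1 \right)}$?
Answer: $21492$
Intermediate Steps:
$o{\left(u,X \right)} = 529 + u$ ($o{\left(u,X \right)} = u + \left(-23\right)^{2} = u + 529 = 529 + u$)
$21713 - o{\left(-308,539 \right)} = 21713 - \left(529 - 308\right) = 21713 - 221 = 21492$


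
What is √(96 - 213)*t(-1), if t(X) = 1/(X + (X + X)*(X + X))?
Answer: I*√13 ≈ 3.6056*I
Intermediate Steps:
t(X) = 1/(X + 4*X²) (t(X) = 1/(X + (2*X)*(2*X)) = 1/(X + 4*X²))
√(96 - 213)*t(-1) = √(96 - 213)*(1/((-1)*(1 + 4*(-1)))) = √(-117)*(-1/(1 - 4)) = (3*I*√13)*(-1/(-3)) = (3*I*√13)*(-1*(-⅓)) = (3*I*√13)*(⅓) = I*√13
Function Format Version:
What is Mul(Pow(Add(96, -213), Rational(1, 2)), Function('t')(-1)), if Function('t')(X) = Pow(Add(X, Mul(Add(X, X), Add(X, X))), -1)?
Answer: Mul(I, Pow(13, Rational(1, 2))) ≈ Mul(3.6056, I)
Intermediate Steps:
Function('t')(X) = Pow(Add(X, Mul(4, Pow(X, 2))), -1) (Function('t')(X) = Pow(Add(X, Mul(Mul(2, X), Mul(2, X))), -1) = Pow(Add(X, Mul(4, Pow(X, 2))), -1))
Mul(Pow(Add(96, -213), Rational(1, 2)), Function('t')(-1)) = Mul(Pow(Add(96, -213), Rational(1, 2)), Mul(Pow(-1, -1), Pow(Add(1, Mul(4, -1)), -1))) = Mul(Pow(-117, Rational(1, 2)), Mul(-1, Pow(Add(1, -4), -1))) = Mul(Mul(3, I, Pow(13, Rational(1, 2))), Mul(-1, Pow(-3, -1))) = Mul(Mul(3, I, Pow(13, Rational(1, 2))), Mul(-1, Rational(-1, 3))) = Mul(Mul(3, I, Pow(13, Rational(1, 2))), Rational(1, 3)) = Mul(I, Pow(13, Rational(1, 2)))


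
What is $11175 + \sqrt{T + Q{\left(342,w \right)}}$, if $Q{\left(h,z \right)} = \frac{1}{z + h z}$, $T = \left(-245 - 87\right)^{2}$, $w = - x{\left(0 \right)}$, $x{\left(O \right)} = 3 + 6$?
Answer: $11175 + \frac{\sqrt{2381830409}}{147} \approx 11507.0$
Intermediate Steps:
$x{\left(O \right)} = 9$
$w = -9$ ($w = \left(-1\right) 9 = -9$)
$T = 110224$ ($T = \left(-332\right)^{2} = 110224$)
$11175 + \sqrt{T + Q{\left(342,w \right)}} = 11175 + \sqrt{110224 + \frac{1}{\left(-9\right) \left(1 + 342\right)}} = 11175 + \sqrt{110224 - \frac{1}{9 \cdot 343}} = 11175 + \sqrt{110224 - \frac{1}{3087}} = 11175 + \sqrt{\frac{340261487}{3087}} = 11175 + \frac{\sqrt{2381830409}}{147}$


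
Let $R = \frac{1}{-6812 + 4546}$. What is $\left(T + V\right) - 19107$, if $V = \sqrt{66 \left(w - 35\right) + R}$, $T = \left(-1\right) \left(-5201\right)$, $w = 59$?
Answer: $-13906 + \frac{\sqrt{8133451238}}{2266} \approx -13866.0$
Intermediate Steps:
$R = - \frac{1}{2266}$ ($R = \frac{1}{-2266} = - \frac{1}{2266} \approx -0.00044131$)
$T = 5201$
$V = \frac{\sqrt{8133451238}}{2266}$ ($V = \sqrt{66 \left(59 - 35\right) - \frac{1}{2266}} = \sqrt{66 \cdot 24 - \frac{1}{2266}} = \sqrt{1584 - \frac{1}{2266}} = \sqrt{\frac{3589343}{2266}} = \frac{\sqrt{8133451238}}{2266} \approx 39.799$)
$\left(T + V\right) - 19107 = \left(5201 + \frac{\sqrt{8133451238}}{2266}\right) - 19107 = -13906 + \frac{\sqrt{8133451238}}{2266}$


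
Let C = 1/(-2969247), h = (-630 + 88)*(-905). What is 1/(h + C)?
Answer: 2969247/1456445345969 ≈ 2.0387e-6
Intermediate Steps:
h = 490510 (h = -542*(-905) = 490510)
C = -1/2969247 ≈ -3.3679e-7
1/(h + C) = 1/(490510 - 1/2969247) = 1/(1456445345969/2969247) = 2969247/1456445345969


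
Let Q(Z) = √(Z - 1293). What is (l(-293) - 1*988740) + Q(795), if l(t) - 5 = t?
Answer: -989028 + I*√498 ≈ -9.8903e+5 + 22.316*I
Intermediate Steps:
l(t) = 5 + t
Q(Z) = √(-1293 + Z)
(l(-293) - 1*988740) + Q(795) = ((5 - 293) - 1*988740) + √(-1293 + 795) = (-288 - 988740) + √(-498) = -989028 + I*√498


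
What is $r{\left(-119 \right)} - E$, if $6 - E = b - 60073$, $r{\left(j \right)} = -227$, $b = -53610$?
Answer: $-113916$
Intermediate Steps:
$E = 113689$ ($E = 6 - \left(-53610 - 60073\right) = 6 - -113683 = 6 + 113683 = 113689$)
$r{\left(-119 \right)} - E = -227 - 113689 = -113916$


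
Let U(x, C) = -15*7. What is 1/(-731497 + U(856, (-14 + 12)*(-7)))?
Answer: -1/731602 ≈ -1.3669e-6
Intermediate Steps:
U(x, C) = -105
1/(-731497 + U(856, (-14 + 12)*(-7))) = 1/(-731497 - 105) = 1/(-731602) = -1/731602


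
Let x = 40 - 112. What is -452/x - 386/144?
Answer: 259/72 ≈ 3.5972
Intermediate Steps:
x = -72
-452/x - 386/144 = -452/(-72) - 386/144 = -452*(-1/72) - 386*1/144 = 113/18 - 193/72 = 259/72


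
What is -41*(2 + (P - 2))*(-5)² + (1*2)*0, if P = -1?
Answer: 1025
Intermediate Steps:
-41*(2 + (P - 2))*(-5)² + (1*2)*0 = -41*(2 + (-1 - 2))*(-5)² + (1*2)*0 = -41*(2 - 3)*25 + 2*0 = -(-41)*25 + 0 = -41*(-25) + 0 = 1025 + 0 = 1025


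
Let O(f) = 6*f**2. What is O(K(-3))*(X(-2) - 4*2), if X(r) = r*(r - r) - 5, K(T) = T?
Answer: -702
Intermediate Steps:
X(r) = -5 (X(r) = r*0 - 5 = 0 - 5 = -5)
O(K(-3))*(X(-2) - 4*2) = (6*(-3)**2)*(-5 - 4*2) = (6*9)*(-5 - 8) = 54*(-13) = -702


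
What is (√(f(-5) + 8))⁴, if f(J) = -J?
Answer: 169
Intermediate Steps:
(√(f(-5) + 8))⁴ = (√(-1*(-5) + 8))⁴ = (√(5 + 8))⁴ = (√13)⁴ = 169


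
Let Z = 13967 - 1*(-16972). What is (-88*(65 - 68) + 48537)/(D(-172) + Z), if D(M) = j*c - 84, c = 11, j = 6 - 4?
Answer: 48801/30877 ≈ 1.5805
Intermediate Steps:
Z = 30939 (Z = 13967 + 16972 = 30939)
j = 2
D(M) = -62 (D(M) = 2*11 - 84 = 22 - 84 = -62)
(-88*(65 - 68) + 48537)/(D(-172) + Z) = (-88*(65 - 68) + 48537)/(-62 + 30939) = (-88*(-3) + 48537)/30877 = (264 + 48537)*(1/30877) = 48801*(1/30877) = 48801/30877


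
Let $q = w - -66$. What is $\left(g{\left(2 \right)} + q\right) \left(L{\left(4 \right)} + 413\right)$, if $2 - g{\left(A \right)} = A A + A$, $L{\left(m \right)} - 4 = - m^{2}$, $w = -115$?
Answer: $-21253$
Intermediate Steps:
$L{\left(m \right)} = 4 - m^{2}$
$q = -49$ ($q = -115 - -66 = -115 + 66 = -49$)
$g{\left(A \right)} = 2 - A - A^{2}$ ($g{\left(A \right)} = 2 - \left(A A + A\right) = 2 - \left(A^{2} + A\right) = 2 - \left(A + A^{2}\right) = 2 - A - A^{2}$)
$\left(g{\left(2 \right)} + q\right) \left(L{\left(4 \right)} + 413\right) = \left(\left(2 - 2 - 2^{2}\right) - 49\right) \left(\left(4 - 4^{2}\right) + 413\right) = \left(\left(2 - 2 - 4\right) - 49\right) \left(\left(4 - 16\right) + 413\right) = \left(-4 - 49\right) \left(-12 + 413\right) = \left(-53\right) 401 = -21253$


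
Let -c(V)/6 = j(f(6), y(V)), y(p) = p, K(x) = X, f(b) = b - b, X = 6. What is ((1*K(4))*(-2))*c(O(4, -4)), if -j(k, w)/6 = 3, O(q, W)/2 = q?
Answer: -1296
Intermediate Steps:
O(q, W) = 2*q
f(b) = 0
K(x) = 6
j(k, w) = -18 (j(k, w) = -6*3 = -18)
c(V) = 108 (c(V) = -6*(-18) = 108)
((1*K(4))*(-2))*c(O(4, -4)) = ((1*6)*(-2))*108 = (6*(-2))*108 = -12*108 = -1296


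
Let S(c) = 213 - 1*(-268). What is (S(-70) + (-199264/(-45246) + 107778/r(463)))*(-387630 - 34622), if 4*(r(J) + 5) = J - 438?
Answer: -4141427876141252/113115 ≈ -3.6613e+10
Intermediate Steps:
r(J) = -229/2 + J/4 (r(J) = -5 + (J - 438)/4 = -5 + (-438 + J)/4 = -5 + (-219/2 + J/4) = -229/2 + J/4)
S(c) = 481 (S(c) = 213 + 268 = 481)
(S(-70) + (-199264/(-45246) + 107778/r(463)))*(-387630 - 34622) = (481 + (-199264/(-45246) + 107778/(-229/2 + (¼)*463)))*(-387630 - 34622) = (481 + (-199264*(-1/45246) + 107778/(-229/2 + 463/4)))*(-422252) = (481 + (99632/22623 + 107778/(5/4)))*(-422252) = (481 + (99632/22623 + 107778*(⅘)))*(-422252) = (481 + (99632/22623 + 431112/5))*(-422252) = (481 + 9753544936/113115)*(-422252) = (9807953251/113115)*(-422252) = -4141427876141252/113115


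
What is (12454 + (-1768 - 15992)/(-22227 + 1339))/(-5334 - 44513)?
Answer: -32519614/130150517 ≈ -0.24986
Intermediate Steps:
(12454 + (-1768 - 15992)/(-22227 + 1339))/(-5334 - 44513) = (12454 - 17760/(-20888))/(-49847) = (12454 - 17760*(-1/20888))*(-1/49847) = (12454 + 2220/2611)*(-1/49847) = (32519614/2611)*(-1/49847) = -32519614/130150517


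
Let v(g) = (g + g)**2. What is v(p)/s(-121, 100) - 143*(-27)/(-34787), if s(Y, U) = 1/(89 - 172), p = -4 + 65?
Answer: -42974889625/34787 ≈ -1.2354e+6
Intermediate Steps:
p = 61
v(g) = 4*g**2 (v(g) = (2*g)**2 = 4*g**2)
s(Y, U) = -1/83 (s(Y, U) = 1/(-83) = -1/83)
v(p)/s(-121, 100) - 143*(-27)/(-34787) = (4*61**2)/(-1/83) - 143*(-27)/(-34787) = (4*3721)*(-83) + 3861*(-1/34787) = 14884*(-83) - 3861/34787 = -1235372 - 3861/34787 = -42974889625/34787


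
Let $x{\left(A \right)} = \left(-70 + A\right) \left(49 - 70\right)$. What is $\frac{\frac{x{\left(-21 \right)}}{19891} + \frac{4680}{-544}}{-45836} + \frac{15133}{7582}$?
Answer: $\frac{27596800733017}{13825380855664} \approx 1.9961$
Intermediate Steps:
$x{\left(A \right)} = 1470 - 21 A$ ($x{\left(A \right)} = \left(-70 + A\right) \left(-21\right) = 1470 - 21 A$)
$\frac{\frac{x{\left(-21 \right)}}{19891} + \frac{4680}{-544}}{-45836} + \frac{15133}{7582} = \frac{\frac{1470 - -441}{19891} + \frac{4680}{-544}}{-45836} + \frac{15133}{7582} = \left(\left(1470 + 441\right) \frac{1}{19891} + 4680 \left(- \frac{1}{544}\right)\right) \left(- \frac{1}{45836}\right) + 15133 \cdot \frac{1}{7582} = \left(1911 \cdot \frac{1}{19891} - \frac{585}{68}\right) \left(- \frac{1}{45836}\right) + \frac{15133}{7582} = \left(\frac{1911}{19891} - \frac{585}{68}\right) \left(- \frac{1}{45836}\right) + \frac{15133}{7582} = \left(- \frac{11506287}{1352588}\right) \left(- \frac{1}{45836}\right) + \frac{15133}{7582} = \frac{11506287}{61997223568} + \frac{15133}{7582} = \frac{27596800733017}{13825380855664}$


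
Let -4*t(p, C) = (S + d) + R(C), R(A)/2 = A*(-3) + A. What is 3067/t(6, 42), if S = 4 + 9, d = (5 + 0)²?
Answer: 6134/65 ≈ 94.369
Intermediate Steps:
d = 25 (d = 5² = 25)
S = 13
R(A) = -4*A (R(A) = 2*(A*(-3) + A) = 2*(-3*A + A) = 2*(-2*A) = -4*A)
t(p, C) = -19/2 + C (t(p, C) = -((13 + 25) - 4*C)/4 = -(38 - 4*C)/4 = -19/2 + C)
3067/t(6, 42) = 3067/(-19/2 + 42) = 3067/(65/2) = 3067*(2/65) = 6134/65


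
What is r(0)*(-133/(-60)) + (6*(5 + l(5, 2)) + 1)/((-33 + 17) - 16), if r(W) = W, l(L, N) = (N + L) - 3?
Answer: -55/32 ≈ -1.7188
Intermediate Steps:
l(L, N) = -3 + L + N (l(L, N) = (L + N) - 3 = -3 + L + N)
r(0)*(-133/(-60)) + (6*(5 + l(5, 2)) + 1)/((-33 + 17) - 16) = 0*(-133/(-60)) + (6*(5 + (-3 + 5 + 2)) + 1)/((-33 + 17) - 16) = 0*(-133*(-1/60)) + (6*(5 + 4) + 1)/(-16 - 16) = 0*(133/60) + (6*9 + 1)/(-32) = 0 + (54 + 1)*(-1/32) = 0 + 55*(-1/32) = 0 - 55/32 = -55/32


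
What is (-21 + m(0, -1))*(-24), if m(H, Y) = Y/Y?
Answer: 480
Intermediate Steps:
m(H, Y) = 1
(-21 + m(0, -1))*(-24) = (-21 + 1)*(-24) = -20*(-24) = 480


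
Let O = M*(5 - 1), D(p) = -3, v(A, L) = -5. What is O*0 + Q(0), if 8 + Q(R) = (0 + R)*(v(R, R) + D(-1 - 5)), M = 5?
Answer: -8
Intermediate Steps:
Q(R) = -8 - 8*R (Q(R) = -8 + (0 + R)*(-5 - 3) = -8 + R*(-8) = -8 - 8*R)
O = 20 (O = 5*(5 - 1) = 5*4 = 20)
O*0 + Q(0) = 20*0 + (-8 - 8*0) = 0 + (-8 + 0) = 0 - 8 = -8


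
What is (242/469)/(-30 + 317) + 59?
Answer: 7941819/134603 ≈ 59.002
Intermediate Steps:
(242/469)/(-30 + 317) + 59 = (242*(1/469))/287 + 59 = (1/287)*(242/469) + 59 = 242/134603 + 59 = 7941819/134603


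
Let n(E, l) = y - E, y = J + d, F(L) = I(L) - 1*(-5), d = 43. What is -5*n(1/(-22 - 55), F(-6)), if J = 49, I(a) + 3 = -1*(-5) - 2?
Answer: -35425/77 ≈ -460.06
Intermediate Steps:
I(a) = 0 (I(a) = -3 + (-1*(-5) - 2) = -3 + (5 - 2) = -3 + 3 = 0)
F(L) = 5 (F(L) = 0 - 1*(-5) = 0 + 5 = 5)
y = 92 (y = 49 + 43 = 92)
n(E, l) = 92 - E
-5*n(1/(-22 - 55), F(-6)) = -5*(92 - 1/(-22 - 55)) = -5*(92 - 1/(-77)) = -5*(92 - 1*(-1/77)) = -5*(92 + 1/77) = -5*7085/77 = -35425/77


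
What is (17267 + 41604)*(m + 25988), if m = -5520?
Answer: 1204971628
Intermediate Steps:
(17267 + 41604)*(m + 25988) = (17267 + 41604)*(-5520 + 25988) = 58871*20468 = 1204971628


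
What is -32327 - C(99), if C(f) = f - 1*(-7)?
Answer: -32433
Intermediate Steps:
C(f) = 7 + f (C(f) = f + 7 = 7 + f)
-32327 - C(99) = -32327 - (7 + 99) = -32327 - 1*106 = -32327 - 106 = -32433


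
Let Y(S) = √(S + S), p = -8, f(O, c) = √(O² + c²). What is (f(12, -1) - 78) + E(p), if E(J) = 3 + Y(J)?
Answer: -75 + √145 + 4*I ≈ -62.958 + 4.0*I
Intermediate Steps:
Y(S) = √2*√S (Y(S) = √(2*S) = √2*√S)
E(J) = 3 + √2*√J
(f(12, -1) - 78) + E(p) = (√(12² + (-1)²) - 78) + (3 + √2*√(-8)) = (√(144 + 1) - 78) + (3 + √2*(2*I*√2)) = (√145 - 78) + (3 + 4*I) = (-78 + √145) + (3 + 4*I) = -75 + √145 + 4*I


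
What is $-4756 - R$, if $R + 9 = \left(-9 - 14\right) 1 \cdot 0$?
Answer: $-4747$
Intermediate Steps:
$R = -9$ ($R = -9 + \left(-9 - 14\right) 1 \cdot 0 = -9 - 0 = -9 + 0 = -9$)
$-4756 - R = -4756 - -9 = -4756 + 9 = -4747$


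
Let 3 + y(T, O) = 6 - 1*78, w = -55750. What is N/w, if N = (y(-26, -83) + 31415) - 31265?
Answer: -3/2230 ≈ -0.0013453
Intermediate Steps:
y(T, O) = -75 (y(T, O) = -3 + (6 - 1*78) = -3 + (6 - 78) = -3 - 72 = -75)
N = 75 (N = (-75 + 31415) - 31265 = 31340 - 31265 = 75)
N/w = 75/(-55750) = 75*(-1/55750) = -3/2230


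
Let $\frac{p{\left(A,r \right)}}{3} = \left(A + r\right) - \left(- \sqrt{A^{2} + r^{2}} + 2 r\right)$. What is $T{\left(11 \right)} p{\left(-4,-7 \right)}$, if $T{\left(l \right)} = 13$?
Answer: $117 + 39 \sqrt{65} \approx 431.43$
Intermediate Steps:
$p{\left(A,r \right)} = - 3 r + 3 A + 3 \sqrt{A^{2} + r^{2}}$ ($p{\left(A,r \right)} = 3 \left(\left(A + r\right) - \left(- \sqrt{A^{2} + r^{2}} + 2 r\right)\right) = 3 \left(A + \sqrt{A^{2} + r^{2}} - r\right) = - 3 r + 3 A + 3 \sqrt{A^{2} + r^{2}}$)
$T{\left(11 \right)} p{\left(-4,-7 \right)} = 13 \left(\left(-3\right) \left(-7\right) + 3 \left(-4\right) + 3 \sqrt{\left(-4\right)^{2} + \left(-7\right)^{2}}\right) = 13 \left(21 - 12 + 3 \sqrt{16 + 49}\right) = 13 \left(21 - 12 + 3 \sqrt{65}\right) = 13 \left(9 + 3 \sqrt{65}\right) = 117 + 39 \sqrt{65}$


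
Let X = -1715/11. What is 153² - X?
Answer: 259214/11 ≈ 23565.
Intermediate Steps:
X = -1715/11 (X = (1/11)*(-1715) = -1715/11 ≈ -155.91)
153² - X = 153² - 1*(-1715/11) = 23409 + 1715/11 = 259214/11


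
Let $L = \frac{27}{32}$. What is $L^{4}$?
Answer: $\frac{531441}{1048576} \approx 0.50682$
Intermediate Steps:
$L = \frac{27}{32}$ ($L = 27 \cdot \frac{1}{32} = \frac{27}{32} \approx 0.84375$)
$L^{4} = \left(\frac{27}{32}\right)^{4} = \frac{531441}{1048576}$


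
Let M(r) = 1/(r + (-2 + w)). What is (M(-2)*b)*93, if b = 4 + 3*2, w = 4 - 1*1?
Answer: -930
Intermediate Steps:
w = 3 (w = 4 - 1 = 3)
b = 10 (b = 4 + 6 = 10)
M(r) = 1/(1 + r) (M(r) = 1/(r + (-2 + 3)) = 1/(r + 1) = 1/(1 + r))
(M(-2)*b)*93 = (10/(1 - 2))*93 = (10/(-1))*93 = -1*10*93 = -10*93 = -930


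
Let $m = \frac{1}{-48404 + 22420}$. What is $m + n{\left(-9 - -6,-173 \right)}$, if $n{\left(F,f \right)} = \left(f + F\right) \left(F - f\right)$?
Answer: $- \frac{777441281}{25984} \approx -29920.0$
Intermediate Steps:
$m = - \frac{1}{25984}$ ($m = \frac{1}{-25984} = - \frac{1}{25984} \approx -3.8485 \cdot 10^{-5}$)
$n{\left(F,f \right)} = \left(F + f\right) \left(F - f\right)$
$m + n{\left(-9 - -6,-173 \right)} = - \frac{1}{25984} + \left(\left(-9 - -6\right)^{2} - \left(-173\right)^{2}\right) = - \frac{1}{25984} + \left(\left(-9 + 6\right)^{2} - 29929\right) = - \frac{1}{25984} - \left(29929 - \left(-3\right)^{2}\right) = - \frac{1}{25984} + \left(9 - 29929\right) = - \frac{1}{25984} - 29920 = - \frac{777441281}{25984}$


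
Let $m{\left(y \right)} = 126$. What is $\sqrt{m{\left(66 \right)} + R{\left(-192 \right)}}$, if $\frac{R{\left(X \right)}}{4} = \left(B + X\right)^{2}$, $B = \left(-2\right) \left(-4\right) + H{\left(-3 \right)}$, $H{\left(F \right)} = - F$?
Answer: $\sqrt{131170} \approx 362.17$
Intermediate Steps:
$B = 11$ ($B = \left(-2\right) \left(-4\right) - -3 = 8 + 3 = 11$)
$R{\left(X \right)} = 4 \left(11 + X\right)^{2}$
$\sqrt{m{\left(66 \right)} + R{\left(-192 \right)}} = \sqrt{126 + 4 \left(11 - 192\right)^{2}} = \sqrt{126 + 4 \left(-181\right)^{2}} = \sqrt{126 + 4 \cdot 32761} = \sqrt{126 + 131044} = \sqrt{131170}$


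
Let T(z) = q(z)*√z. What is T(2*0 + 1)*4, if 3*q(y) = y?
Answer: 4/3 ≈ 1.3333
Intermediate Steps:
q(y) = y/3
T(z) = z^(3/2)/3 (T(z) = (z/3)*√z = z^(3/2)/3)
T(2*0 + 1)*4 = ((2*0 + 1)^(3/2)/3)*4 = ((0 + 1)^(3/2)/3)*4 = (1^(3/2)/3)*4 = ((⅓)*1)*4 = (⅓)*4 = 4/3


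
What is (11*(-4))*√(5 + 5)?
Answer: -44*√10 ≈ -139.14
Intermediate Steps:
(11*(-4))*√(5 + 5) = -44*√10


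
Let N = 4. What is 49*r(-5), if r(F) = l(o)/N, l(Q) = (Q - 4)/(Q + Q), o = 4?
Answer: 0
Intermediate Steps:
l(Q) = (-4 + Q)/(2*Q) (l(Q) = (-4 + Q)/((2*Q)) = (-4 + Q)*(1/(2*Q)) = (-4 + Q)/(2*Q))
r(F) = 0 (r(F) = ((½)*(-4 + 4)/4)/4 = ((½)*(¼)*0)*(¼) = 0*(¼) = 0)
49*r(-5) = 49*0 = 0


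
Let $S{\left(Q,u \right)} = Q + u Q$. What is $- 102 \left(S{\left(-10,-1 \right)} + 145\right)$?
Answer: $-14790$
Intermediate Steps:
$S{\left(Q,u \right)} = Q + Q u$
$- 102 \left(S{\left(-10,-1 \right)} + 145\right) = - 102 \left(- 10 \left(1 - 1\right) + 145\right) = - 102 \left(\left(-10\right) 0 + 145\right) = - 102 \left(0 + 145\right) = \left(-102\right) 145 = -14790$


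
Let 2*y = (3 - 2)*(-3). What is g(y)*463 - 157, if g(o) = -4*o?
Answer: 2621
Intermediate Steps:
y = -3/2 (y = ((3 - 2)*(-3))/2 = (1*(-3))/2 = (1/2)*(-3) = -3/2 ≈ -1.5000)
g(y)*463 - 157 = -4*(-3/2)*463 - 157 = 6*463 - 157 = 2778 - 157 = 2621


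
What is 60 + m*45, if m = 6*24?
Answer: 6540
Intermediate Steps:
m = 144
60 + m*45 = 60 + 144*45 = 60 + 6480 = 6540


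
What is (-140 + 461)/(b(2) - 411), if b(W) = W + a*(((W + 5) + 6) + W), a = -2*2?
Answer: -321/469 ≈ -0.68443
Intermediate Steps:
a = -4
b(W) = -44 - 7*W (b(W) = W - 4*(((W + 5) + 6) + W) = W - 4*(((5 + W) + 6) + W) = W - 4*((11 + W) + W) = W - 4*(11 + 2*W) = W + (-44 - 8*W) = -44 - 7*W)
(-140 + 461)/(b(2) - 411) = (-140 + 461)/((-44 - 7*2) - 411) = 321/((-44 - 14) - 411) = 321/(-58 - 411) = 321/(-469) = 321*(-1/469) = -321/469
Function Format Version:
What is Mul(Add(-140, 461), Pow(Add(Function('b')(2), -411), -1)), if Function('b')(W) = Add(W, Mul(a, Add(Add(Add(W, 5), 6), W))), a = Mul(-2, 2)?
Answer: Rational(-321, 469) ≈ -0.68443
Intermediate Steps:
a = -4
Function('b')(W) = Add(-44, Mul(-7, W)) (Function('b')(W) = Add(W, Mul(-4, Add(Add(Add(W, 5), 6), W))) = Add(W, Mul(-4, Add(Add(Add(5, W), 6), W))) = Add(W, Mul(-4, Add(Add(11, W), W))) = Add(W, Mul(-4, Add(11, Mul(2, W)))) = Add(W, Add(-44, Mul(-8, W))) = Add(-44, Mul(-7, W)))
Mul(Add(-140, 461), Pow(Add(Function('b')(2), -411), -1)) = Mul(Add(-140, 461), Pow(Add(Add(-44, Mul(-7, 2)), -411), -1)) = Mul(321, Pow(Add(Add(-44, -14), -411), -1)) = Mul(321, Pow(Add(-58, -411), -1)) = Mul(321, Pow(-469, -1)) = Mul(321, Rational(-1, 469)) = Rational(-321, 469)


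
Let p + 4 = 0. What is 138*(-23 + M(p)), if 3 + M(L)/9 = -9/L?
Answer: -8211/2 ≈ -4105.5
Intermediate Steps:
p = -4 (p = -4 + 0 = -4)
M(L) = -27 - 81/L (M(L) = -27 + 9*(-9/L) = -27 - 81/L)
138*(-23 + M(p)) = 138*(-23 + (-27 - 81/(-4))) = 138*(-23 + (-27 - 81*(-¼))) = 138*(-23 + (-27 + 81/4)) = 138*(-23 - 27/4) = 138*(-119/4) = -8211/2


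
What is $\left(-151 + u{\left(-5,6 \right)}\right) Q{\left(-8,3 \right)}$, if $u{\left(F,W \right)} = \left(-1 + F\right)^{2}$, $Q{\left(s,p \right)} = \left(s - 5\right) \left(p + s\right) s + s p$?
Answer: $62560$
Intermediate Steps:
$Q{\left(s,p \right)} = p s + s \left(-5 + s\right) \left(p + s\right)$ ($Q{\left(s,p \right)} = \left(-5 + s\right) \left(p + s\right) s + p s = s \left(-5 + s\right) \left(p + s\right) + p s = p s + s \left(-5 + s\right) \left(p + s\right)$)
$\left(-151 + u{\left(-5,6 \right)}\right) Q{\left(-8,3 \right)} = \left(-151 + \left(-1 - 5\right)^{2}\right) \left(- 8 \left(\left(-8\right)^{2} - -40 - 12 + 3 \left(-8\right)\right)\right) = \left(-151 + \left(-6\right)^{2}\right) \left(- 8 \left(64 + 40 - 12 - 24\right)\right) = \left(-151 + 36\right) \left(\left(-8\right) 68\right) = \left(-115\right) \left(-544\right) = 62560$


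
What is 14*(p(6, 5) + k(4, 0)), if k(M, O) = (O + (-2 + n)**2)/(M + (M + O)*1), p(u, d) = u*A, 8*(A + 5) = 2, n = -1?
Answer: -1533/4 ≈ -383.25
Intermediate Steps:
A = -19/4 (A = -5 + (1/8)*2 = -5 + 1/4 = -19/4 ≈ -4.7500)
p(u, d) = -19*u/4 (p(u, d) = u*(-19/4) = -19*u/4)
k(M, O) = (9 + O)/(O + 2*M) (k(M, O) = (O + (-2 - 1)**2)/(M + (M + O)*1) = (O + (-3)**2)/(M + (M + O)) = (O + 9)/(O + 2*M) = (9 + O)/(O + 2*M))
14*(p(6, 5) + k(4, 0)) = 14*(-19/4*6 + (9 + 0)/(0 + 2*4)) = 14*(-57/2 + 9/(0 + 8)) = 14*(-57/2 + 9/8) = 14*(-219/8) = -1533/4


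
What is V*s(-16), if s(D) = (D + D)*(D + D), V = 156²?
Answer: 24920064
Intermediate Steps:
V = 24336
s(D) = 4*D² (s(D) = (2*D)*(2*D) = 4*D²)
V*s(-16) = 24336*(4*(-16)²) = 24336*(4*256) = 24336*1024 = 24920064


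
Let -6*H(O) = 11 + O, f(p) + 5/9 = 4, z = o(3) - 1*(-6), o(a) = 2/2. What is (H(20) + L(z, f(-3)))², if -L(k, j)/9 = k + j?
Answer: 354025/36 ≈ 9834.0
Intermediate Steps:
o(a) = 1 (o(a) = 2*(½) = 1)
z = 7 (z = 1 - 1*(-6) = 1 + 6 = 7)
f(p) = 31/9 (f(p) = -5/9 + 4 = 31/9)
L(k, j) = -9*j - 9*k (L(k, j) = -9*(k + j) = -9*(j + k) = -9*j - 9*k)
H(O) = -11/6 - O/6 (H(O) = -(11 + O)/6 = -11/6 - O/6)
(H(20) + L(z, f(-3)))² = ((-11/6 - ⅙*20) + (-9*31/9 - 9*7))² = ((-11/6 - 10/3) + (-31 - 63))² = (-31/6 - 94)² = (-595/6)² = 354025/36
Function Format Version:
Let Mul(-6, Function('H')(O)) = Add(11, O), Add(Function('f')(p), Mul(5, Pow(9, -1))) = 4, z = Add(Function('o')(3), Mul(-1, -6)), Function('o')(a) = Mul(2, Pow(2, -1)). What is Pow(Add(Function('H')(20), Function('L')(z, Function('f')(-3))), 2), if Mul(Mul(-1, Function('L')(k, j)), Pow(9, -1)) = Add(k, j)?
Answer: Rational(354025, 36) ≈ 9834.0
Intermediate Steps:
Function('o')(a) = 1 (Function('o')(a) = Mul(2, Rational(1, 2)) = 1)
z = 7 (z = Add(1, Mul(-1, -6)) = Add(1, 6) = 7)
Function('f')(p) = Rational(31, 9) (Function('f')(p) = Add(Rational(-5, 9), 4) = Rational(31, 9))
Function('L')(k, j) = Add(Mul(-9, j), Mul(-9, k)) (Function('L')(k, j) = Mul(-9, Add(k, j)) = Mul(-9, Add(j, k)) = Add(Mul(-9, j), Mul(-9, k)))
Function('H')(O) = Add(Rational(-11, 6), Mul(Rational(-1, 6), O)) (Function('H')(O) = Mul(Rational(-1, 6), Add(11, O)) = Add(Rational(-11, 6), Mul(Rational(-1, 6), O)))
Pow(Add(Function('H')(20), Function('L')(z, Function('f')(-3))), 2) = Pow(Add(Add(Rational(-11, 6), Mul(Rational(-1, 6), 20)), Add(Mul(-9, Rational(31, 9)), Mul(-9, 7))), 2) = Pow(Add(Add(Rational(-11, 6), Rational(-10, 3)), Add(-31, -63)), 2) = Pow(Add(Rational(-31, 6), -94), 2) = Pow(Rational(-595, 6), 2) = Rational(354025, 36)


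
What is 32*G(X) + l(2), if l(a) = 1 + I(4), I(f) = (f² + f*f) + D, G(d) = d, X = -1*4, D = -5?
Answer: -100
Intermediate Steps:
X = -4
I(f) = -5 + 2*f² (I(f) = (f² + f*f) - 5 = (f² + f²) - 5 = 2*f² - 5 = -5 + 2*f²)
l(a) = 28 (l(a) = 1 + (-5 + 2*4²) = 1 + (-5 + 2*16) = 1 + (-5 + 32) = 1 + 27 = 28)
32*G(X) + l(2) = 32*(-4) + 28 = -128 + 28 = -100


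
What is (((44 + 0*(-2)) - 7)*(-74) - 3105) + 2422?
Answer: -3421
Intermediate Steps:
(((44 + 0*(-2)) - 7)*(-74) - 3105) + 2422 = (((44 + 0) - 7)*(-74) - 3105) + 2422 = ((44 - 7)*(-74) - 3105) + 2422 = (37*(-74) - 3105) + 2422 = (-2738 - 3105) + 2422 = -5843 + 2422 = -3421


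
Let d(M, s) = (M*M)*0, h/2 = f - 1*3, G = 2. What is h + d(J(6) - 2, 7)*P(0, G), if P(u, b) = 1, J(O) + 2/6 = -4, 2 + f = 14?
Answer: 18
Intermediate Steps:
f = 12 (f = -2 + 14 = 12)
h = 18 (h = 2*(12 - 1*3) = 2*(12 - 3) = 2*9 = 18)
J(O) = -13/3 (J(O) = -⅓ - 4 = -13/3)
d(M, s) = 0 (d(M, s) = M²*0 = 0)
h + d(J(6) - 2, 7)*P(0, G) = 18 + 0*1 = 18 + 0 = 18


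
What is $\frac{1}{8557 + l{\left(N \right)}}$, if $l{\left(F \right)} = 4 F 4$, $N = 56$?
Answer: $\frac{1}{9453} \approx 0.00010579$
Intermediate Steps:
$l{\left(F \right)} = 16 F$
$\frac{1}{8557 + l{\left(N \right)}} = \frac{1}{8557 + 16 \cdot 56} = \frac{1}{8557 + 896} = \frac{1}{9453}$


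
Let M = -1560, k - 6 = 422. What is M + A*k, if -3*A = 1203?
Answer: -173188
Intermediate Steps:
k = 428 (k = 6 + 422 = 428)
A = -401 (A = -⅓*1203 = -401)
M + A*k = -1560 - 401*428 = -1560 - 171628 = -173188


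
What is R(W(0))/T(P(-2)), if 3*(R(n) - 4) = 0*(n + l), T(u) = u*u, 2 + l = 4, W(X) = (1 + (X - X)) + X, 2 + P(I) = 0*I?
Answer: 1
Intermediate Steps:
P(I) = -2 (P(I) = -2 + 0*I = -2 + 0 = -2)
W(X) = 1 + X (W(X) = (1 + 0) + X = 1 + X)
l = 2 (l = -2 + 4 = 2)
T(u) = u²
R(n) = 4 (R(n) = 4 + (0*(n + 2))/3 = 4 + (0*(2 + n))/3 = 4 + (⅓)*0 = 4 + 0 = 4)
R(W(0))/T(P(-2)) = 4/((-2)²) = 4/4 = 4*(¼) = 1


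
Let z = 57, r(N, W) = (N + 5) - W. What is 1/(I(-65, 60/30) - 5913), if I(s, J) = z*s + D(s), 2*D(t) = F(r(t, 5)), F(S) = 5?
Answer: -2/19231 ≈ -0.00010400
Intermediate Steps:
r(N, W) = 5 + N - W (r(N, W) = (5 + N) - W = 5 + N - W)
D(t) = 5/2 (D(t) = (½)*5 = 5/2)
I(s, J) = 5/2 + 57*s (I(s, J) = 57*s + 5/2 = 5/2 + 57*s)
1/(I(-65, 60/30) - 5913) = 1/((5/2 + 57*(-65)) - 5913) = 1/((5/2 - 3705) - 5913) = 1/(-7405/2 - 5913) = 1/(-19231/2) = -2/19231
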